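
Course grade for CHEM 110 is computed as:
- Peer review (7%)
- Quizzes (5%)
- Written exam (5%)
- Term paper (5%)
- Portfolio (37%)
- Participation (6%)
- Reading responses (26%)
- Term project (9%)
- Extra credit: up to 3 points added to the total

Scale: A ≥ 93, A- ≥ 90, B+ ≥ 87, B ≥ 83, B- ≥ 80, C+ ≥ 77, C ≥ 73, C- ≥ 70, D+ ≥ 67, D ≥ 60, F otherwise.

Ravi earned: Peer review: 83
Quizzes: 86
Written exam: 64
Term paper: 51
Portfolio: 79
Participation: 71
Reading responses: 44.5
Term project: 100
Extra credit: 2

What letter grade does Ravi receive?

Weighted total:
  Peer review 83 × 0.07 = 5.81
  Quizzes 86 × 0.05 = 4.3
  Written exam 64 × 0.05 = 3.2
  Term paper 51 × 0.05 = 2.55
  Portfolio 79 × 0.37 = 29.23
  Participation 71 × 0.06 = 4.26
  Reading responses 44.5 × 0.26 = 11.57
  Term project 100 × 0.09 = 9
Sum = 69.92
Extra credit: 69.92 + 2 = 71.92
71.92 is ≥ 70 and < 73 → C-

C-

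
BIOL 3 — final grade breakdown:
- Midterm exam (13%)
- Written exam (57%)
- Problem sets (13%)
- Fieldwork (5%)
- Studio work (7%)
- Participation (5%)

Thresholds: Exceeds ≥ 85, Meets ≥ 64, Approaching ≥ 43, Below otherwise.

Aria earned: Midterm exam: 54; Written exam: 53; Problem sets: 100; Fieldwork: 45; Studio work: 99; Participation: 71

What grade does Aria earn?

Weighted total:
  Midterm exam 54 × 0.13 = 7.02
  Written exam 53 × 0.57 = 30.21
  Problem sets 100 × 0.13 = 13
  Fieldwork 45 × 0.05 = 2.25
  Studio work 99 × 0.07 = 6.93
  Participation 71 × 0.05 = 3.55
Sum = 62.96
62.96 is ≥ 43 and < 64 → Approaching

Approaching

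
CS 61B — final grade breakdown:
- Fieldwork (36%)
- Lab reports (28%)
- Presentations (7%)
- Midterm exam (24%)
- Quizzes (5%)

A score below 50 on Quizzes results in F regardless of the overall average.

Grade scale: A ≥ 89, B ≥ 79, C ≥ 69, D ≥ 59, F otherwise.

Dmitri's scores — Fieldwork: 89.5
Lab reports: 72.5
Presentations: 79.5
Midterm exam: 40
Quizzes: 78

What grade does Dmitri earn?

Quizzes score 78 ≥ 50: minimum met.
Weighted total:
  Fieldwork 89.5 × 0.36 = 32.22
  Lab reports 72.5 × 0.28 = 20.3
  Presentations 79.5 × 0.07 = 5.565
  Midterm exam 40 × 0.24 = 9.6
  Quizzes 78 × 0.05 = 3.9
Sum = 71.585
71.585 is ≥ 69 and < 79 → C

C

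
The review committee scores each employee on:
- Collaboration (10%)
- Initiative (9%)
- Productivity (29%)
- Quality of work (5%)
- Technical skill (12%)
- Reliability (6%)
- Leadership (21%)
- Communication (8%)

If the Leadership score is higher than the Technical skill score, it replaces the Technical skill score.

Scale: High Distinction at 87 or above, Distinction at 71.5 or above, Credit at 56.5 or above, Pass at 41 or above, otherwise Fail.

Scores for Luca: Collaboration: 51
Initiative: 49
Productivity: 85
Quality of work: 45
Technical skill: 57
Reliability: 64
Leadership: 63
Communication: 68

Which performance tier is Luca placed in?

Leadership (63) > Technical skill (57), so Technical skill counts as 63.
Weighted total:
  Collaboration 51 × 0.1 = 5.1
  Initiative 49 × 0.09 = 4.41
  Productivity 85 × 0.29 = 24.65
  Quality of work 45 × 0.05 = 2.25
  Technical skill 63 × 0.12 = 7.56
  Reliability 64 × 0.06 = 3.84
  Leadership 63 × 0.21 = 13.23
  Communication 68 × 0.08 = 5.44
Sum = 66.48
66.48 is ≥ 56.5 and < 71.5 → Credit

Credit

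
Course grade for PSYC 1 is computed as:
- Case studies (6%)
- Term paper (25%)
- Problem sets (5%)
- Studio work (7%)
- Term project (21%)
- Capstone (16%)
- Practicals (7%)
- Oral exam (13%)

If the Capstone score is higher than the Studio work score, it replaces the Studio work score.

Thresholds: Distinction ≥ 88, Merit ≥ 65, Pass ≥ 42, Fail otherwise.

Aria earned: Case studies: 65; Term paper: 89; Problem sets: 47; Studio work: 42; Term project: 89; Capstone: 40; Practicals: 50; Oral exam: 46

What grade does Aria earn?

Merit

Capstone (40) ≤ Studio work (42), so Studio work stays at 42.
Weighted total:
  Case studies 65 × 0.06 = 3.9
  Term paper 89 × 0.25 = 22.25
  Problem sets 47 × 0.05 = 2.35
  Studio work 42 × 0.07 = 2.94
  Term project 89 × 0.21 = 18.69
  Capstone 40 × 0.16 = 6.4
  Practicals 50 × 0.07 = 3.5
  Oral exam 46 × 0.13 = 5.98
Sum = 66.01
66.01 is ≥ 65 and < 88 → Merit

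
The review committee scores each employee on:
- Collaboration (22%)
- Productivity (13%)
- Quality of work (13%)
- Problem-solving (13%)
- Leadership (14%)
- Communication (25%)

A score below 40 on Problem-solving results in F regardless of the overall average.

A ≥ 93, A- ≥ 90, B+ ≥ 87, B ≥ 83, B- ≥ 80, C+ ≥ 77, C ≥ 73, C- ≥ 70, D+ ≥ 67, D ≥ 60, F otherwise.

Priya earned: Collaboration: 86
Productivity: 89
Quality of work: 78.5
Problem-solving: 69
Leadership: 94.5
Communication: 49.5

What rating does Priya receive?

C

Problem-solving score 69 ≥ 40: minimum met.
Weighted total:
  Collaboration 86 × 0.22 = 18.92
  Productivity 89 × 0.13 = 11.57
  Quality of work 78.5 × 0.13 = 10.205
  Problem-solving 69 × 0.13 = 8.97
  Leadership 94.5 × 0.14 = 13.23
  Communication 49.5 × 0.25 = 12.375
Sum = 75.27
75.27 is ≥ 73 and < 77 → C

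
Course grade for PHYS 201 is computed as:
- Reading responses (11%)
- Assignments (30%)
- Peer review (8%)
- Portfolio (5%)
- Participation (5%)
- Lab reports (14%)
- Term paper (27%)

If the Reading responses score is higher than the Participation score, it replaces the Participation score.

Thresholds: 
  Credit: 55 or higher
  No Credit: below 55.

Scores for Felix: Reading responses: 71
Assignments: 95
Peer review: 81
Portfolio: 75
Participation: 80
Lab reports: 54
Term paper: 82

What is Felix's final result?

Credit

Reading responses (71) ≤ Participation (80), so Participation stays at 80.
Weighted total:
  Reading responses 71 × 0.11 = 7.81
  Assignments 95 × 0.3 = 28.5
  Peer review 81 × 0.08 = 6.48
  Portfolio 75 × 0.05 = 3.75
  Participation 80 × 0.05 = 4
  Lab reports 54 × 0.14 = 7.56
  Term paper 82 × 0.27 = 22.14
Sum = 80.24
80.24 ≥ 55 → Credit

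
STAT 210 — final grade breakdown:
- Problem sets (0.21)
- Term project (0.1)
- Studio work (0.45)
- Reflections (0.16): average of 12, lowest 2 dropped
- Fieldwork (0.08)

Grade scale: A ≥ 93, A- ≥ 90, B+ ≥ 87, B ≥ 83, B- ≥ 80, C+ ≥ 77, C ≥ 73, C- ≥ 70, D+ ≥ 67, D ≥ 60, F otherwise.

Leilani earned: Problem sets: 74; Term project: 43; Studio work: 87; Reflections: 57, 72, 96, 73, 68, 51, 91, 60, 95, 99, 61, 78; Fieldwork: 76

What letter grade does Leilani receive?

C+

Reflections: drop 51, 57 → average of remaining 10 = 793/10 = 79.3
Weighted total:
  Problem sets 74 × 0.21 = 15.54
  Term project 43 × 0.1 = 4.3
  Studio work 87 × 0.45 = 39.15
  Reflections 79.3 × 0.16 = 12.688
  Fieldwork 76 × 0.08 = 6.08
Sum = 77.758
77.758 is ≥ 77 and < 80 → C+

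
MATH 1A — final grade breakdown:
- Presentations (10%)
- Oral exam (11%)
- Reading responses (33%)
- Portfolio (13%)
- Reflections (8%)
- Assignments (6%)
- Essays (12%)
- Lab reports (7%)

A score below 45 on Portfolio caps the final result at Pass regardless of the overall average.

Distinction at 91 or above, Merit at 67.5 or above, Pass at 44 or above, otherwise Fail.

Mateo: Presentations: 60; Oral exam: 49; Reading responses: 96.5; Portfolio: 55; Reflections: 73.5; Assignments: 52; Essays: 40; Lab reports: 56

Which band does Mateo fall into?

Merit

Portfolio score 55 ≥ 45: minimum met.
Weighted total:
  Presentations 60 × 0.1 = 6
  Oral exam 49 × 0.11 = 5.39
  Reading responses 96.5 × 0.33 = 31.845
  Portfolio 55 × 0.13 = 7.15
  Reflections 73.5 × 0.08 = 5.88
  Assignments 52 × 0.06 = 3.12
  Essays 40 × 0.12 = 4.8
  Lab reports 56 × 0.07 = 3.92
Sum = 68.105
68.105 is ≥ 67.5 and < 91 → Merit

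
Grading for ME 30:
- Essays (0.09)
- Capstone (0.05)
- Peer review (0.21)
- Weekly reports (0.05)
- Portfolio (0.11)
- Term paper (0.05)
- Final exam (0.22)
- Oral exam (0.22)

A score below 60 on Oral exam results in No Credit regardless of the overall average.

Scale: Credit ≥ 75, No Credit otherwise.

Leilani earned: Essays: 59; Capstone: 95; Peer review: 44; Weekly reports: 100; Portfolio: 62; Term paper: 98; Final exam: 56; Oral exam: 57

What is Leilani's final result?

Oral exam score 57 < 60: minimum not met.
Weighted total:
  Essays 59 × 0.09 = 5.31
  Capstone 95 × 0.05 = 4.75
  Peer review 44 × 0.21 = 9.24
  Weekly reports 100 × 0.05 = 5
  Portfolio 62 × 0.11 = 6.82
  Term paper 98 × 0.05 = 4.9
  Final exam 56 × 0.22 = 12.32
  Oral exam 57 × 0.22 = 12.54
Sum = 60.88
Because the Oral exam minimum was not met, the result is No Credit.

No Credit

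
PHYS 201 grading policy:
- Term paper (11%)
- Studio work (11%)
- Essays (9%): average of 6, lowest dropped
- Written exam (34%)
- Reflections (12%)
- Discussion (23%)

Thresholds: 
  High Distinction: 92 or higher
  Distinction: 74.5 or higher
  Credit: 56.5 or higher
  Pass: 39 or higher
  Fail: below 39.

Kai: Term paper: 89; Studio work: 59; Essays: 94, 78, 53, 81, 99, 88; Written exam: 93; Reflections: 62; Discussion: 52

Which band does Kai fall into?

Essays: drop 53 → average of remaining 5 = 440/5 = 88
Weighted total:
  Term paper 89 × 0.11 = 9.79
  Studio work 59 × 0.11 = 6.49
  Essays 88 × 0.09 = 7.92
  Written exam 93 × 0.34 = 31.62
  Reflections 62 × 0.12 = 7.44
  Discussion 52 × 0.23 = 11.96
Sum = 75.22
75.22 is ≥ 74.5 and < 92 → Distinction

Distinction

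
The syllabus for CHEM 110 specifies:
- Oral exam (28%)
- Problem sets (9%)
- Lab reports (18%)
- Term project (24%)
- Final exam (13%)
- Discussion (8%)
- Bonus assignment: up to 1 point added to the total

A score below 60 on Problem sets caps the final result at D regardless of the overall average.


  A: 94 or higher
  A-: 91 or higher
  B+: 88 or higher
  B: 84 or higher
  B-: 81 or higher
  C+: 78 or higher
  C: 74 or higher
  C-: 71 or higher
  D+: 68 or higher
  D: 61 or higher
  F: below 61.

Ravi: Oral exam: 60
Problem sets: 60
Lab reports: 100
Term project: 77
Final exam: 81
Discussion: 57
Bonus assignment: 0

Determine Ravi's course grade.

C-

Problem sets score 60 ≥ 60: minimum met.
Weighted total:
  Oral exam 60 × 0.28 = 16.8
  Problem sets 60 × 0.09 = 5.4
  Lab reports 100 × 0.18 = 18
  Term project 77 × 0.24 = 18.48
  Final exam 81 × 0.13 = 10.53
  Discussion 57 × 0.08 = 4.56
Sum = 73.77
Bonus assignment: 73.77 + 0 = 73.77
73.77 is ≥ 71 and < 74 → C-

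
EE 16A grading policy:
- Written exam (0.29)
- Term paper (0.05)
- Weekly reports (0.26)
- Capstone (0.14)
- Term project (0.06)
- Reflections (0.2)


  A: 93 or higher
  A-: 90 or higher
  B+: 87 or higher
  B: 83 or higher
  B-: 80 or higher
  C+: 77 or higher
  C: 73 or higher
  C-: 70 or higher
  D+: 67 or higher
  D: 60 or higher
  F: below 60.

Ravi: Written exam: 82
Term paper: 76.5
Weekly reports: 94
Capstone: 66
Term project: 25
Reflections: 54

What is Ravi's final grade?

C

Weighted total:
  Written exam 82 × 0.29 = 23.78
  Term paper 76.5 × 0.05 = 3.825
  Weekly reports 94 × 0.26 = 24.44
  Capstone 66 × 0.14 = 9.24
  Term project 25 × 0.06 = 1.5
  Reflections 54 × 0.2 = 10.8
Sum = 73.585
73.585 is ≥ 73 and < 77 → C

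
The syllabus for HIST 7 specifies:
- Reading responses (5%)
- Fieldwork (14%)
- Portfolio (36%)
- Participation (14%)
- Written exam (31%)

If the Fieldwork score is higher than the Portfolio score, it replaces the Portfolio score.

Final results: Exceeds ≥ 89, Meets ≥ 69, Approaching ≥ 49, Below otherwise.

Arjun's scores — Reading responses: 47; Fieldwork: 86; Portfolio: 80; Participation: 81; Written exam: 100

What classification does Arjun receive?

Meets

Fieldwork (86) > Portfolio (80), so Portfolio counts as 86.
Weighted total:
  Reading responses 47 × 0.05 = 2.35
  Fieldwork 86 × 0.14 = 12.04
  Portfolio 86 × 0.36 = 30.96
  Participation 81 × 0.14 = 11.34
  Written exam 100 × 0.31 = 31
Sum = 87.69
87.69 is ≥ 69 and < 89 → Meets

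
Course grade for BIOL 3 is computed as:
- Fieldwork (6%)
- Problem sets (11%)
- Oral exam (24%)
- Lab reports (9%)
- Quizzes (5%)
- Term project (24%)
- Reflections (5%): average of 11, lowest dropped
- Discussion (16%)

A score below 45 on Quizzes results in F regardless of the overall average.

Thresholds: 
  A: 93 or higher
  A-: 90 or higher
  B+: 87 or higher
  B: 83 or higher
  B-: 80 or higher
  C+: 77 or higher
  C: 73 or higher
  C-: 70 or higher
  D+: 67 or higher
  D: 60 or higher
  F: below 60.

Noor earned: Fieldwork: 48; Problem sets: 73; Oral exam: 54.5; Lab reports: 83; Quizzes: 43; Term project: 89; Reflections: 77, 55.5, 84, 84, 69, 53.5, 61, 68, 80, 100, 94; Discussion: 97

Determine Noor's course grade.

Reflections: drop 53.5 → average of remaining 10 = 772.5/10 = 77.25
Quizzes score 43 < 45: minimum not met.
Weighted total:
  Fieldwork 48 × 0.06 = 2.88
  Problem sets 73 × 0.11 = 8.03
  Oral exam 54.5 × 0.24 = 13.08
  Lab reports 83 × 0.09 = 7.47
  Quizzes 43 × 0.05 = 2.15
  Term project 89 × 0.24 = 21.36
  Reflections 77.25 × 0.05 = 3.8625
  Discussion 97 × 0.16 = 15.52
Sum = 74.3525
Because the Quizzes minimum was not met, the result is F.

F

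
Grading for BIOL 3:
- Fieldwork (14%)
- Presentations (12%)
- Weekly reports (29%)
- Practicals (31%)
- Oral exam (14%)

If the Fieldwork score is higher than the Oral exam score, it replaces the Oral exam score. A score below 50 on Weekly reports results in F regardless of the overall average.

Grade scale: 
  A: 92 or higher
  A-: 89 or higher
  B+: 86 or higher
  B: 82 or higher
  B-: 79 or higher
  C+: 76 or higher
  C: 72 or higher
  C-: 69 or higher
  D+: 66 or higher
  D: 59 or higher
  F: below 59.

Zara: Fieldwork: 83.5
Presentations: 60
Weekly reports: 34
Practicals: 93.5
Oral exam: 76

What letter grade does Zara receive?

Fieldwork (83.5) > Oral exam (76), so Oral exam counts as 83.5.
Weekly reports score 34 < 50: minimum not met.
Weighted total:
  Fieldwork 83.5 × 0.14 = 11.69
  Presentations 60 × 0.12 = 7.2
  Weekly reports 34 × 0.29 = 9.86
  Practicals 93.5 × 0.31 = 28.985
  Oral exam 83.5 × 0.14 = 11.69
Sum = 69.425
Because the Weekly reports minimum was not met, the result is F.

F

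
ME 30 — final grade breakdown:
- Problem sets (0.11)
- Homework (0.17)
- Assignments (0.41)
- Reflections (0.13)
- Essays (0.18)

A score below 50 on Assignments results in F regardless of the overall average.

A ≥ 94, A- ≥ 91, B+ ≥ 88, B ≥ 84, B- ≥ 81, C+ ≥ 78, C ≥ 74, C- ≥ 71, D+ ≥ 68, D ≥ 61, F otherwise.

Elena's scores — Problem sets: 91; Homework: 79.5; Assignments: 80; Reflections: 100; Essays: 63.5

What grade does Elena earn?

C+

Assignments score 80 ≥ 50: minimum met.
Weighted total:
  Problem sets 91 × 0.11 = 10.01
  Homework 79.5 × 0.17 = 13.515
  Assignments 80 × 0.41 = 32.8
  Reflections 100 × 0.13 = 13
  Essays 63.5 × 0.18 = 11.43
Sum = 80.755
80.755 is ≥ 78 and < 81 → C+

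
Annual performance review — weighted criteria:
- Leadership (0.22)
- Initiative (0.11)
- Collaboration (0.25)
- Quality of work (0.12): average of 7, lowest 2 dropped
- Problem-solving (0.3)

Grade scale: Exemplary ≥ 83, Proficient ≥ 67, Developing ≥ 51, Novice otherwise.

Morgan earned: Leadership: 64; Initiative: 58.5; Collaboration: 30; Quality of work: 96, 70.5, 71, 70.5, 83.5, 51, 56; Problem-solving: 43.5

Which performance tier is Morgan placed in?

Novice

Quality of work: drop 51, 56 → average of remaining 5 = 391.5/5 = 78.3
Weighted total:
  Leadership 64 × 0.22 = 14.08
  Initiative 58.5 × 0.11 = 6.435
  Collaboration 30 × 0.25 = 7.5
  Quality of work 78.3 × 0.12 = 9.396
  Problem-solving 43.5 × 0.3 = 13.05
Sum = 50.461
50.461 < 51 → Novice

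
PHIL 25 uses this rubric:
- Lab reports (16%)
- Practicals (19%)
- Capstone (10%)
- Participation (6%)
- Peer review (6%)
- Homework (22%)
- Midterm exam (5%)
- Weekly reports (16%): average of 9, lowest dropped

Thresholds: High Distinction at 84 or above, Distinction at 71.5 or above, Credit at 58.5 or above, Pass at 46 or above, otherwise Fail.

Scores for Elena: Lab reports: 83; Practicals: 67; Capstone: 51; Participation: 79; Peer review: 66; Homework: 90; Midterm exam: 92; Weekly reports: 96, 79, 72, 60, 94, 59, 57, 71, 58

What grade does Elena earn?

Weekly reports: drop 57 → average of remaining 8 = 589/8 = 73.625
Weighted total:
  Lab reports 83 × 0.16 = 13.28
  Practicals 67 × 0.19 = 12.73
  Capstone 51 × 0.1 = 5.1
  Participation 79 × 0.06 = 4.74
  Peer review 66 × 0.06 = 3.96
  Homework 90 × 0.22 = 19.8
  Midterm exam 92 × 0.05 = 4.6
  Weekly reports 73.625 × 0.16 = 11.78
Sum = 75.99
75.99 is ≥ 71.5 and < 84 → Distinction

Distinction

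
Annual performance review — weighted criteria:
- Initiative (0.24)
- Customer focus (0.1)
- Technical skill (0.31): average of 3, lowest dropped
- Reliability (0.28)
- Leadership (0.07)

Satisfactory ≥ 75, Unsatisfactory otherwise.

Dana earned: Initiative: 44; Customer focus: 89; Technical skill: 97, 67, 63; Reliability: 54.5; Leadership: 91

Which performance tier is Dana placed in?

Technical skill: drop 63 → average of remaining 2 = 164/2 = 82
Weighted total:
  Initiative 44 × 0.24 = 10.56
  Customer focus 89 × 0.1 = 8.9
  Technical skill 82 × 0.31 = 25.42
  Reliability 54.5 × 0.28 = 15.26
  Leadership 91 × 0.07 = 6.37
Sum = 66.51
66.51 < 75 → Unsatisfactory

Unsatisfactory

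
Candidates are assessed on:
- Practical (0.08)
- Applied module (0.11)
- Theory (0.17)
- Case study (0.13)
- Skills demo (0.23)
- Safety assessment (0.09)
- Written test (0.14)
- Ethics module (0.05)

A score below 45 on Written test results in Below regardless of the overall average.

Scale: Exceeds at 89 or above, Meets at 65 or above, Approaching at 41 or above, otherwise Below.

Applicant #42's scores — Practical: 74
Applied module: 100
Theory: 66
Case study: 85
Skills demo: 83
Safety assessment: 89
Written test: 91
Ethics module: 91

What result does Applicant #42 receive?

Written test score 91 ≥ 45: minimum met.
Weighted total:
  Practical 74 × 0.08 = 5.92
  Applied module 100 × 0.11 = 11
  Theory 66 × 0.17 = 11.22
  Case study 85 × 0.13 = 11.05
  Skills demo 83 × 0.23 = 19.09
  Safety assessment 89 × 0.09 = 8.01
  Written test 91 × 0.14 = 12.74
  Ethics module 91 × 0.05 = 4.55
Sum = 83.58
83.58 is ≥ 65 and < 89 → Meets

Meets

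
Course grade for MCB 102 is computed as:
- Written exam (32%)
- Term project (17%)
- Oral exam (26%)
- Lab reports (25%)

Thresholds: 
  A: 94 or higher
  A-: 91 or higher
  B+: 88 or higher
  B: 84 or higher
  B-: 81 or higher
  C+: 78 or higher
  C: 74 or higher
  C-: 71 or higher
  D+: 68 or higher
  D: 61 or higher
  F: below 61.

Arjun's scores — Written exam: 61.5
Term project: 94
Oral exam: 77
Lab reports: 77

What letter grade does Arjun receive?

Weighted total:
  Written exam 61.5 × 0.32 = 19.68
  Term project 94 × 0.17 = 15.98
  Oral exam 77 × 0.26 = 20.02
  Lab reports 77 × 0.25 = 19.25
Sum = 74.93
74.93 is ≥ 74 and < 78 → C

C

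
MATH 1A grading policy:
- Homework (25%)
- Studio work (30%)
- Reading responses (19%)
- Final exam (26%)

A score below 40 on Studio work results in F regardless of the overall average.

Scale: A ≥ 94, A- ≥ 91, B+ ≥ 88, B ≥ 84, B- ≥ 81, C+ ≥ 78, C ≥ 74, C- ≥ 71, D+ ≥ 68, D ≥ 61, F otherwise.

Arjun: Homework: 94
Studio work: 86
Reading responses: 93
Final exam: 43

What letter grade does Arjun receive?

C+

Studio work score 86 ≥ 40: minimum met.
Weighted total:
  Homework 94 × 0.25 = 23.5
  Studio work 86 × 0.3 = 25.8
  Reading responses 93 × 0.19 = 17.67
  Final exam 43 × 0.26 = 11.18
Sum = 78.15
78.15 is ≥ 78 and < 81 → C+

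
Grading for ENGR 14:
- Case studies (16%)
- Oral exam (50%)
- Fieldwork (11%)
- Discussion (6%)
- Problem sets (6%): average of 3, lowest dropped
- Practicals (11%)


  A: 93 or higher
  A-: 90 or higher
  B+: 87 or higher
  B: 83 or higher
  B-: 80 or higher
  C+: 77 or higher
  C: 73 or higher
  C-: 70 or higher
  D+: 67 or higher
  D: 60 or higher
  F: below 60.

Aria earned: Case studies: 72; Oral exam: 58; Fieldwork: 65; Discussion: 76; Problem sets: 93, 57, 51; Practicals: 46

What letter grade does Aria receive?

Problem sets: drop 51 → average of remaining 2 = 150/2 = 75
Weighted total:
  Case studies 72 × 0.16 = 11.52
  Oral exam 58 × 0.5 = 29
  Fieldwork 65 × 0.11 = 7.15
  Discussion 76 × 0.06 = 4.56
  Problem sets 75 × 0.06 = 4.5
  Practicals 46 × 0.11 = 5.06
Sum = 61.79
61.79 is ≥ 60 and < 67 → D

D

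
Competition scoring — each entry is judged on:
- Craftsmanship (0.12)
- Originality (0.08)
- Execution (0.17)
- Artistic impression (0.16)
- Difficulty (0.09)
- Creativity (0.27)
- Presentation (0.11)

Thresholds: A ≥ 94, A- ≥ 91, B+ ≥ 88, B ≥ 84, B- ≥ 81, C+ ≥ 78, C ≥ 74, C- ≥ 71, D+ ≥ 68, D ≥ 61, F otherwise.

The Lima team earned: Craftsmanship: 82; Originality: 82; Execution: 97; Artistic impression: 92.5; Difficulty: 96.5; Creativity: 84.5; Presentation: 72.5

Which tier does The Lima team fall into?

B

Weighted total:
  Craftsmanship 82 × 0.12 = 9.84
  Originality 82 × 0.08 = 6.56
  Execution 97 × 0.17 = 16.49
  Artistic impression 92.5 × 0.16 = 14.8
  Difficulty 96.5 × 0.09 = 8.685
  Creativity 84.5 × 0.27 = 22.815
  Presentation 72.5 × 0.11 = 7.975
Sum = 87.165
87.165 is ≥ 84 and < 88 → B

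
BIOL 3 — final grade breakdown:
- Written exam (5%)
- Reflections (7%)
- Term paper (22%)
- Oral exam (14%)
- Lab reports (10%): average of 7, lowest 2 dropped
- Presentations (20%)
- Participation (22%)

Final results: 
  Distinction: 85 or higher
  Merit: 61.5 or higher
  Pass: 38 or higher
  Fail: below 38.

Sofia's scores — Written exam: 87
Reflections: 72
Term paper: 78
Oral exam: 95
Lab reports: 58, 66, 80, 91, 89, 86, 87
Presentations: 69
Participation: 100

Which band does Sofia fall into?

Merit

Lab reports: drop 58, 66 → average of remaining 5 = 433/5 = 86.6
Weighted total:
  Written exam 87 × 0.05 = 4.35
  Reflections 72 × 0.07 = 5.04
  Term paper 78 × 0.22 = 17.16
  Oral exam 95 × 0.14 = 13.3
  Lab reports 86.6 × 0.1 = 8.66
  Presentations 69 × 0.2 = 13.8
  Participation 100 × 0.22 = 22
Sum = 84.31
84.31 is ≥ 61.5 and < 85 → Merit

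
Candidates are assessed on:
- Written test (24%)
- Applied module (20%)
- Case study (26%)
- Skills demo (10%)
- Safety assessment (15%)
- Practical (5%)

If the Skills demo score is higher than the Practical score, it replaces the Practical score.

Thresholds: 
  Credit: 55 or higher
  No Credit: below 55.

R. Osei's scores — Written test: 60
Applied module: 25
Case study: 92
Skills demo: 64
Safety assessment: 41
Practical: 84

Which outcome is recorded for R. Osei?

Skills demo (64) ≤ Practical (84), so Practical stays at 84.
Weighted total:
  Written test 60 × 0.24 = 14.4
  Applied module 25 × 0.2 = 5
  Case study 92 × 0.26 = 23.92
  Skills demo 64 × 0.1 = 6.4
  Safety assessment 41 × 0.15 = 6.15
  Practical 84 × 0.05 = 4.2
Sum = 60.07
60.07 ≥ 55 → Credit

Credit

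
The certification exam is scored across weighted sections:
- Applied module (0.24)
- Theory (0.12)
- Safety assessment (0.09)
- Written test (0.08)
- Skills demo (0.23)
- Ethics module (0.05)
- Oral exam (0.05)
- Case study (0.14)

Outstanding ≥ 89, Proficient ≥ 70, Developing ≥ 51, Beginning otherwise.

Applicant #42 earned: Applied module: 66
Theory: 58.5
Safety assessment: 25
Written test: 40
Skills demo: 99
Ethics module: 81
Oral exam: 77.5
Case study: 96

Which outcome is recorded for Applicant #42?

Weighted total:
  Applied module 66 × 0.24 = 15.84
  Theory 58.5 × 0.12 = 7.02
  Safety assessment 25 × 0.09 = 2.25
  Written test 40 × 0.08 = 3.2
  Skills demo 99 × 0.23 = 22.77
  Ethics module 81 × 0.05 = 4.05
  Oral exam 77.5 × 0.05 = 3.875
  Case study 96 × 0.14 = 13.44
Sum = 72.445
72.445 is ≥ 70 and < 89 → Proficient

Proficient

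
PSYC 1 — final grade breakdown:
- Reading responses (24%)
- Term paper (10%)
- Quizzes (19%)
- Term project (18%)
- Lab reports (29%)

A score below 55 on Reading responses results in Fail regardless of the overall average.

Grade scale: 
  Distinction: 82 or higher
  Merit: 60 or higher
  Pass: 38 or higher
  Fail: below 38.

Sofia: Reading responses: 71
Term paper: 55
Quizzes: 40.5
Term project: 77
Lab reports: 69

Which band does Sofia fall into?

Merit

Reading responses score 71 ≥ 55: minimum met.
Weighted total:
  Reading responses 71 × 0.24 = 17.04
  Term paper 55 × 0.1 = 5.5
  Quizzes 40.5 × 0.19 = 7.695
  Term project 77 × 0.18 = 13.86
  Lab reports 69 × 0.29 = 20.01
Sum = 64.105
64.105 is ≥ 60 and < 82 → Merit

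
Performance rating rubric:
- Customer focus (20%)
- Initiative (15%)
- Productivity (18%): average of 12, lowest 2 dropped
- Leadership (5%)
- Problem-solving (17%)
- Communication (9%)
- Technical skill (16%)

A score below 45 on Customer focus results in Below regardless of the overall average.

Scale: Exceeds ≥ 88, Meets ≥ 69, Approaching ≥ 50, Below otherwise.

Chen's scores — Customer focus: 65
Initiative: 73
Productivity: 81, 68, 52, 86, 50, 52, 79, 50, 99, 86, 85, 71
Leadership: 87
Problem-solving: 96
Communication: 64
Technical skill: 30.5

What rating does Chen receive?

Productivity: drop 50, 50 → average of remaining 10 = 759/10 = 75.9
Customer focus score 65 ≥ 45: minimum met.
Weighted total:
  Customer focus 65 × 0.2 = 13
  Initiative 73 × 0.15 = 10.95
  Productivity 75.9 × 0.18 = 13.662
  Leadership 87 × 0.05 = 4.35
  Problem-solving 96 × 0.17 = 16.32
  Communication 64 × 0.09 = 5.76
  Technical skill 30.5 × 0.16 = 4.88
Sum = 68.922
68.922 is ≥ 50 and < 69 → Approaching

Approaching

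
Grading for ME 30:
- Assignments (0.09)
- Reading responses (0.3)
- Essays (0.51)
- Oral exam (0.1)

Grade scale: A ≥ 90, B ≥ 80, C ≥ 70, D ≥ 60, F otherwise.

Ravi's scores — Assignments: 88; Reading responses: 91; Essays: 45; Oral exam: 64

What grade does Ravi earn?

D

Weighted total:
  Assignments 88 × 0.09 = 7.92
  Reading responses 91 × 0.3 = 27.3
  Essays 45 × 0.51 = 22.95
  Oral exam 64 × 0.1 = 6.4
Sum = 64.57
64.57 is ≥ 60 and < 70 → D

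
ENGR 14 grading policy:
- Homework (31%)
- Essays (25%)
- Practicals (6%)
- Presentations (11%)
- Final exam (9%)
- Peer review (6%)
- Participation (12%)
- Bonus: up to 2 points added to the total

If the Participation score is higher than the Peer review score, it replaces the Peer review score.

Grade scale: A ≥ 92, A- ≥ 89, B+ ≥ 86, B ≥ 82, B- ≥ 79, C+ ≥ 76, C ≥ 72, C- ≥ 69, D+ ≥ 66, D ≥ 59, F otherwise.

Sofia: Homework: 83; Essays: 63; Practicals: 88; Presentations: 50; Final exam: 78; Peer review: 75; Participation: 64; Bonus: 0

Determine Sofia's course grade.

C-

Participation (64) ≤ Peer review (75), so Peer review stays at 75.
Weighted total:
  Homework 83 × 0.31 = 25.73
  Essays 63 × 0.25 = 15.75
  Practicals 88 × 0.06 = 5.28
  Presentations 50 × 0.11 = 5.5
  Final exam 78 × 0.09 = 7.02
  Peer review 75 × 0.06 = 4.5
  Participation 64 × 0.12 = 7.68
Sum = 71.46
Bonus: 71.46 + 0 = 71.46
71.46 is ≥ 69 and < 72 → C-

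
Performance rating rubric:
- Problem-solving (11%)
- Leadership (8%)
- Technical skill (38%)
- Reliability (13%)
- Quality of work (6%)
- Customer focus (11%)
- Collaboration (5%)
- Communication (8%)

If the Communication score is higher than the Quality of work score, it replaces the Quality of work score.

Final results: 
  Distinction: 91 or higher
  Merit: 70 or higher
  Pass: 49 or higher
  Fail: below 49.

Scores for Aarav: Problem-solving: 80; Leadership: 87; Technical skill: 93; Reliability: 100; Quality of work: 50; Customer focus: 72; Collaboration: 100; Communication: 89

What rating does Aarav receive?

Communication (89) > Quality of work (50), so Quality of work counts as 89.
Weighted total:
  Problem-solving 80 × 0.11 = 8.8
  Leadership 87 × 0.08 = 6.96
  Technical skill 93 × 0.38 = 35.34
  Reliability 100 × 0.13 = 13
  Quality of work 89 × 0.06 = 5.34
  Customer focus 72 × 0.11 = 7.92
  Collaboration 100 × 0.05 = 5
  Communication 89 × 0.08 = 7.12
Sum = 89.48
89.48 is ≥ 70 and < 91 → Merit

Merit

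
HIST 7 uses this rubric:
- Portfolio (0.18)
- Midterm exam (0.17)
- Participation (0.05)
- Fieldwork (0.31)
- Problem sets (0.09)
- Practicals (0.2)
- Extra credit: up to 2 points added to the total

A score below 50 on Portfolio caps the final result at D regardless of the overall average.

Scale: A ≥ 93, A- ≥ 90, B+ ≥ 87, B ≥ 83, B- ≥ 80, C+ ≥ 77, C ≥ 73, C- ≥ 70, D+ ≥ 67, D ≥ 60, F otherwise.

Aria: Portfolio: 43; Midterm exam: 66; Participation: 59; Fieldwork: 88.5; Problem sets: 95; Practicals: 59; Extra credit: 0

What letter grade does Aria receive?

Portfolio score 43 < 50: minimum not met.
Weighted total:
  Portfolio 43 × 0.18 = 7.74
  Midterm exam 66 × 0.17 = 11.22
  Participation 59 × 0.05 = 2.95
  Fieldwork 88.5 × 0.31 = 27.435
  Problem sets 95 × 0.09 = 8.55
  Practicals 59 × 0.2 = 11.8
Sum = 69.695
Extra credit: 69.695 + 0 = 69.695
69.695 would be D+; cap at D applies → D.

D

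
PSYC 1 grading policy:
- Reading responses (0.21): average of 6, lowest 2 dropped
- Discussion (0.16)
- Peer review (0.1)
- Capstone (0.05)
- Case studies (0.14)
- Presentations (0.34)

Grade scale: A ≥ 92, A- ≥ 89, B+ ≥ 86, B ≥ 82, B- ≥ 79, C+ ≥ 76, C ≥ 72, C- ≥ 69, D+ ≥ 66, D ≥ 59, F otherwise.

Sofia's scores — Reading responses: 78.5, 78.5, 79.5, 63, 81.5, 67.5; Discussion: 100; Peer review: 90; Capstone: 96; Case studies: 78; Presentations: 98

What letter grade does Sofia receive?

Reading responses: drop 63, 67.5 → average of remaining 4 = 318/4 = 79.5
Weighted total:
  Reading responses 79.5 × 0.21 = 16.695
  Discussion 100 × 0.16 = 16
  Peer review 90 × 0.1 = 9
  Capstone 96 × 0.05 = 4.8
  Case studies 78 × 0.14 = 10.92
  Presentations 98 × 0.34 = 33.32
Sum = 90.735
90.735 is ≥ 89 and < 92 → A-

A-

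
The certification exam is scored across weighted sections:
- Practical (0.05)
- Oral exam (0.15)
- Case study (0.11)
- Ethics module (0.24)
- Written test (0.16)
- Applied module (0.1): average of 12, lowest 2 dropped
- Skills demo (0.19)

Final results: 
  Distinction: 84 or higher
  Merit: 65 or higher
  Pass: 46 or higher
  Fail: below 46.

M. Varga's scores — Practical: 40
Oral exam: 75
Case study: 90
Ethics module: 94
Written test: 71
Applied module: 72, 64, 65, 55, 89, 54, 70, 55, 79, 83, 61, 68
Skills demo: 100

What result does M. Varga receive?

Applied module: drop 54, 55 → average of remaining 10 = 706/10 = 70.6
Weighted total:
  Practical 40 × 0.05 = 2
  Oral exam 75 × 0.15 = 11.25
  Case study 90 × 0.11 = 9.9
  Ethics module 94 × 0.24 = 22.56
  Written test 71 × 0.16 = 11.36
  Applied module 70.6 × 0.1 = 7.06
  Skills demo 100 × 0.19 = 19
Sum = 83.13
83.13 is ≥ 65 and < 84 → Merit

Merit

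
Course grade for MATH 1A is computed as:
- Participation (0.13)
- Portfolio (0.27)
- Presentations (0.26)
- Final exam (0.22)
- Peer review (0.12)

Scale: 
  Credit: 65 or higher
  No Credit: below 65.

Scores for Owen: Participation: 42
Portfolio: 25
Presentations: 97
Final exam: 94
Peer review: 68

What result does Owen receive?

Credit

Weighted total:
  Participation 42 × 0.13 = 5.46
  Portfolio 25 × 0.27 = 6.75
  Presentations 97 × 0.26 = 25.22
  Final exam 94 × 0.22 = 20.68
  Peer review 68 × 0.12 = 8.16
Sum = 66.27
66.27 ≥ 65 → Credit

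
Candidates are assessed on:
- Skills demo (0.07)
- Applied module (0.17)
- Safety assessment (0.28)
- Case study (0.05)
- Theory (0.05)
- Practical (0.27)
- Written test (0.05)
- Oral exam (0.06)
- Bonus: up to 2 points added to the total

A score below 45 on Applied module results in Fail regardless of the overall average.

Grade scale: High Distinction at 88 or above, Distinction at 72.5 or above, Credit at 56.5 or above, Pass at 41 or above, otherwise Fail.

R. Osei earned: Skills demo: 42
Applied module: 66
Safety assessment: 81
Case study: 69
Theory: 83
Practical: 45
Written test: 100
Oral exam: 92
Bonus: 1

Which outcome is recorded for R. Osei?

Applied module score 66 ≥ 45: minimum met.
Weighted total:
  Skills demo 42 × 0.07 = 2.94
  Applied module 66 × 0.17 = 11.22
  Safety assessment 81 × 0.28 = 22.68
  Case study 69 × 0.05 = 3.45
  Theory 83 × 0.05 = 4.15
  Practical 45 × 0.27 = 12.15
  Written test 100 × 0.05 = 5
  Oral exam 92 × 0.06 = 5.52
Sum = 67.11
Bonus: 67.11 + 1 = 68.11
68.11 is ≥ 56.5 and < 72.5 → Credit

Credit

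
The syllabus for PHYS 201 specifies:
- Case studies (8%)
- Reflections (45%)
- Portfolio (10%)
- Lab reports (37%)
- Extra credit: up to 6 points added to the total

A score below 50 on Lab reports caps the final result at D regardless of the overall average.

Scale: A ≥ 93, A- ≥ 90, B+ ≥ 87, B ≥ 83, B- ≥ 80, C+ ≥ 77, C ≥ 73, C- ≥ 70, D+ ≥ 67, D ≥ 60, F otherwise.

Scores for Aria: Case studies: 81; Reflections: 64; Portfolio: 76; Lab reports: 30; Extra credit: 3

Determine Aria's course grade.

Lab reports score 30 < 50: minimum not met.
Weighted total:
  Case studies 81 × 0.08 = 6.48
  Reflections 64 × 0.45 = 28.8
  Portfolio 76 × 0.1 = 7.6
  Lab reports 30 × 0.37 = 11.1
Sum = 53.98
Extra credit: 53.98 + 3 = 56.98
56.98 would be F; cap at D applies → F.

F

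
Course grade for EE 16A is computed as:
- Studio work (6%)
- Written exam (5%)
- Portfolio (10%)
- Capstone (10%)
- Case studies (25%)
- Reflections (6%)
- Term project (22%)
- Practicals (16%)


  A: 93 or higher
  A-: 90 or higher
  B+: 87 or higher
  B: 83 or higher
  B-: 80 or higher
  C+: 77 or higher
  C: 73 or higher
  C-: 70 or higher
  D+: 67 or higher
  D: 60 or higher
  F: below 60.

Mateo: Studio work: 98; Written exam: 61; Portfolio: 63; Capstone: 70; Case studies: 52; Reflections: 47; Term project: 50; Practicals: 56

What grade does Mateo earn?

F

Weighted total:
  Studio work 98 × 0.06 = 5.88
  Written exam 61 × 0.05 = 3.05
  Portfolio 63 × 0.1 = 6.3
  Capstone 70 × 0.1 = 7
  Case studies 52 × 0.25 = 13
  Reflections 47 × 0.06 = 2.82
  Term project 50 × 0.22 = 11
  Practicals 56 × 0.16 = 8.96
Sum = 58.01
58.01 < 60 → F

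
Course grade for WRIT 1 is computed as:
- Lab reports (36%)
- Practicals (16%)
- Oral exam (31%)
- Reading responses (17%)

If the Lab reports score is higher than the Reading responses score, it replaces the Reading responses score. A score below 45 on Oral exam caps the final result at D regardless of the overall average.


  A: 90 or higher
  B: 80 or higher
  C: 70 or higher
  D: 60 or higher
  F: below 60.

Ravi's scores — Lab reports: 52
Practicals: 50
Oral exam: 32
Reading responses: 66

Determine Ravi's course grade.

Lab reports (52) ≤ Reading responses (66), so Reading responses stays at 66.
Oral exam score 32 < 45: minimum not met.
Weighted total:
  Lab reports 52 × 0.36 = 18.72
  Practicals 50 × 0.16 = 8
  Oral exam 32 × 0.31 = 9.92
  Reading responses 66 × 0.17 = 11.22
Sum = 47.86
47.86 would be F; cap at D applies → F.

F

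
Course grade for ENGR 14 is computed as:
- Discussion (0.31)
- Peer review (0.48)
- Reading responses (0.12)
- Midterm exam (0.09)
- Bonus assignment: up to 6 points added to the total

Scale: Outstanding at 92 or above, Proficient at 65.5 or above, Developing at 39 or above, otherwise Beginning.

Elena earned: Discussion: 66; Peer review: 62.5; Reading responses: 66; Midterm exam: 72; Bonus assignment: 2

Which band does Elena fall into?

Proficient

Weighted total:
  Discussion 66 × 0.31 = 20.46
  Peer review 62.5 × 0.48 = 30
  Reading responses 66 × 0.12 = 7.92
  Midterm exam 72 × 0.09 = 6.48
Sum = 64.86
Bonus assignment: 64.86 + 2 = 66.86
66.86 is ≥ 65.5 and < 92 → Proficient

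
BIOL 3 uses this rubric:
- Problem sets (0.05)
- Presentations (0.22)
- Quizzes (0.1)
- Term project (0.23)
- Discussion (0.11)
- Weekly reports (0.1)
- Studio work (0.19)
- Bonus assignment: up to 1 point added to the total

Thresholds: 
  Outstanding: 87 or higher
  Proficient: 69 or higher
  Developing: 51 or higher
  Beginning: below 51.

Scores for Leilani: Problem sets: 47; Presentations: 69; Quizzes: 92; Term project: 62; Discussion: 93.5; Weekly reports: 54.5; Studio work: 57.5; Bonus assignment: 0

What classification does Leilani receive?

Developing

Weighted total:
  Problem sets 47 × 0.05 = 2.35
  Presentations 69 × 0.22 = 15.18
  Quizzes 92 × 0.1 = 9.2
  Term project 62 × 0.23 = 14.26
  Discussion 93.5 × 0.11 = 10.285
  Weekly reports 54.5 × 0.1 = 5.45
  Studio work 57.5 × 0.19 = 10.925
Sum = 67.65
Bonus assignment: 67.65 + 0 = 67.65
67.65 is ≥ 51 and < 69 → Developing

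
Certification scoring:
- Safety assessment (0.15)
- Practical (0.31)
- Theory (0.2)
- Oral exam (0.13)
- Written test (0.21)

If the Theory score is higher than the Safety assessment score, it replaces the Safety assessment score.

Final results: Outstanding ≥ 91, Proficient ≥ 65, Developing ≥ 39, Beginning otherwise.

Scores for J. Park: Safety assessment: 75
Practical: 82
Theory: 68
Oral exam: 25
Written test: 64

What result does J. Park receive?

Proficient

Theory (68) ≤ Safety assessment (75), so Safety assessment stays at 75.
Weighted total:
  Safety assessment 75 × 0.15 = 11.25
  Practical 82 × 0.31 = 25.42
  Theory 68 × 0.2 = 13.6
  Oral exam 25 × 0.13 = 3.25
  Written test 64 × 0.21 = 13.44
Sum = 66.96
66.96 is ≥ 65 and < 91 → Proficient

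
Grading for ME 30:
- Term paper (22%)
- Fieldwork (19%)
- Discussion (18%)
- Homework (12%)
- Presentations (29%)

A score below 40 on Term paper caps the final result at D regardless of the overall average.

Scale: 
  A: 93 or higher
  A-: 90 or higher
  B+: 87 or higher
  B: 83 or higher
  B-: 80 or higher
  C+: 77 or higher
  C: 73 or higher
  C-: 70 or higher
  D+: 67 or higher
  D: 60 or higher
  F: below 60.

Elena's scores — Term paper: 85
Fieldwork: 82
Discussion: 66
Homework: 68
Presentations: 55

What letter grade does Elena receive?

C-

Term paper score 85 ≥ 40: minimum met.
Weighted total:
  Term paper 85 × 0.22 = 18.7
  Fieldwork 82 × 0.19 = 15.58
  Discussion 66 × 0.18 = 11.88
  Homework 68 × 0.12 = 8.16
  Presentations 55 × 0.29 = 15.95
Sum = 70.27
70.27 is ≥ 70 and < 73 → C-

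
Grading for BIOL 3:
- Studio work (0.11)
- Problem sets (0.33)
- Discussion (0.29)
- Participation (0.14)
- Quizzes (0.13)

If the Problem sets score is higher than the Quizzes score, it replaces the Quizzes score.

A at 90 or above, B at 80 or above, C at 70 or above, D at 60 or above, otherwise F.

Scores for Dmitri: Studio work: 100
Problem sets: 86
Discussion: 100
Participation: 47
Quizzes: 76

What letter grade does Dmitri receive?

B

Problem sets (86) > Quizzes (76), so Quizzes counts as 86.
Weighted total:
  Studio work 100 × 0.11 = 11
  Problem sets 86 × 0.33 = 28.38
  Discussion 100 × 0.29 = 29
  Participation 47 × 0.14 = 6.58
  Quizzes 86 × 0.13 = 11.18
Sum = 86.14
86.14 is ≥ 80 and < 90 → B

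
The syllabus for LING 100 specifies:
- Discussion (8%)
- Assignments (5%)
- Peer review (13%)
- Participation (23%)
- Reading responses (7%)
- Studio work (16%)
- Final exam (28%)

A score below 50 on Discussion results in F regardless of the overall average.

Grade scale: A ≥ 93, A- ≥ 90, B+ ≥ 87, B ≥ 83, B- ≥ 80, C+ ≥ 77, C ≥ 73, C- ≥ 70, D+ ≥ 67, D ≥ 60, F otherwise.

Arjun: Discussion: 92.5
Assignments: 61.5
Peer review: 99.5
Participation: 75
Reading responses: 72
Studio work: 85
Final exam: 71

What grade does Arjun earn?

C+

Discussion score 92.5 ≥ 50: minimum met.
Weighted total:
  Discussion 92.5 × 0.08 = 7.4
  Assignments 61.5 × 0.05 = 3.075
  Peer review 99.5 × 0.13 = 12.935
  Participation 75 × 0.23 = 17.25
  Reading responses 72 × 0.07 = 5.04
  Studio work 85 × 0.16 = 13.6
  Final exam 71 × 0.28 = 19.88
Sum = 79.18
79.18 is ≥ 77 and < 80 → C+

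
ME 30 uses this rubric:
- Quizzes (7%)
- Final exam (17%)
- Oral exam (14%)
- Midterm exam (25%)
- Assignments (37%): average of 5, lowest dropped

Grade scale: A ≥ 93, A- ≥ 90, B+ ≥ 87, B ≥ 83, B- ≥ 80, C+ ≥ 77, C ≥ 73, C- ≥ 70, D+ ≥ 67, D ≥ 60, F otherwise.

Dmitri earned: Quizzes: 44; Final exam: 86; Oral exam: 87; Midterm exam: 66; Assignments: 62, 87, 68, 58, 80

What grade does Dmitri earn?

C

Assignments: drop 58 → average of remaining 4 = 297/4 = 74.25
Weighted total:
  Quizzes 44 × 0.07 = 3.08
  Final exam 86 × 0.17 = 14.62
  Oral exam 87 × 0.14 = 12.18
  Midterm exam 66 × 0.25 = 16.5
  Assignments 74.25 × 0.37 = 27.4725
Sum = 73.8525
73.8525 is ≥ 73 and < 77 → C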